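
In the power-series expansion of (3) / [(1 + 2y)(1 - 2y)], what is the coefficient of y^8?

Partial fractions give a closed form: a_n = (3/2)·(-2)^n + (3/2)·2^n.
At n = 8: a_8 = 768.

768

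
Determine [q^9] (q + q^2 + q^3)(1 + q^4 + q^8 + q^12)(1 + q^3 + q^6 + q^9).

(q + q^2 + q^3) has coefficients 0,1,1,1 for degrees 0…3.
(1 + q^4 + q^8 + q^12) has coefficients 1,0,0,0,1,0,0,0,1,0 for degrees 0…9.
Finally multiplying by (1 + q^3 + q^6 + q^9), the product of all factors after the first has coefficients 1,0,0,1,1,0,1,1,1,1 for degrees 0…9.
[q^9] = 1·1 + 1·1 + 1·1 = 3.

3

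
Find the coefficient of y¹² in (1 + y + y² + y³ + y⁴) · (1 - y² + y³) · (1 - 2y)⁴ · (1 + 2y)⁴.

(1 + y + y² + y³ + y⁴) has coefficients 1,1,1,1,1 for degrees 0…4.
(1 - y² + y³) has coefficients 1,0,-1,1,0,0,0,0,0,0,0,0,0 for degrees 0…12.
Multiplying by (1 - 2y)⁴ gives running coefficients 1,-8,23,-23,-16,56,-48,16,0,0,0,0,0 for degrees 0…12.
Finally multiplying by (1 + 2y)⁴, the product of all factors after the first has coefficients 1,0,-17,1,112,-16,-352,96,512,-256,-256,256,0 for degrees 0…12.
[y¹²] = 1·0 + 1·256 + 1·(-256) + 1·(-256) + 1·512 = 256.

256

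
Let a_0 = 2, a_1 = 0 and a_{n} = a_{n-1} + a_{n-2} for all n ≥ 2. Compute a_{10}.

68

The ordinary generating function has denominator 1 - z - z^2.
Iterating the recurrence: a_0,…,a_{10} = 2, 0, 2, 2, 4, 6, 10, 16, 26, 42, 68.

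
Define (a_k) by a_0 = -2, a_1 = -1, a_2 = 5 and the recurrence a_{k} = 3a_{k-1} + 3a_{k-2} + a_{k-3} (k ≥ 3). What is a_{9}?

36619

The ordinary generating function has denominator 1 - 3q - 3q^2 - q^3.
Iterating the recurrence: a_0,…,a_{9} = -2, -1, 5, 10, 44, 167, 643, 2474, 9518, 36619.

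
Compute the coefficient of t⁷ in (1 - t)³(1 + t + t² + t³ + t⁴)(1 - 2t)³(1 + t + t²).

(1 - t)³ has coefficients 1,-3,3,-1 for degrees 0…3.
(1 + t + t² + t³ + t⁴) has coefficients 1,1,1,1,1,0,0,0 for degrees 0…7.
Multiplying by (1 - 2t)³ gives running coefficients 1,-5,7,-1,-1,-2,4,-8 for degrees 0…7.
Finally multiplying by (1 + t + t²), the product of all factors after the first has coefficients 1,-4,3,1,5,-4,1,-6 for degrees 0…7.
[t⁷] = 1·(-6) − 3·1 + 3·(-4) − 1·5 = -26.

-26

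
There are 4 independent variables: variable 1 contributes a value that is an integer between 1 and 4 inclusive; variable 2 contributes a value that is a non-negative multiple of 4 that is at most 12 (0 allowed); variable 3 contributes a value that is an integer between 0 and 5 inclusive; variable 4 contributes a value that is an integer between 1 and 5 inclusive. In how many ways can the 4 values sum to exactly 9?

The generating function for the choices is (z + z² + z³ + z⁴)·(1 + z⁴ + z⁸ + z¹²)·(1 + z + z² + z³ + z⁴ + z⁵)·(z + z² + z³ + z⁴ + z⁵); the count is [z⁹].
(z + z² + z³ + z⁴) has coefficients 0,1,1,1,1 for degrees 0…4.
(1 + z⁴ + z⁸ + z¹²) has coefficients 1,0,0,0,1,0,0,0,1,0 for degrees 0…9.
Multiplying by (1 + z + z² + z³ + z⁴ + z⁵) gives running coefficients 1,1,1,1,2,2,1,1,2,2 for degrees 0…9.
Finally multiplying by (z + z² + z³ + z⁴ + z⁵), the product of all factors after the first has coefficients 0,1,2,3,4,6,7,7,7,8 for degrees 0…9.
[z⁹] = 1·7 + 1·7 + 1·7 + 1·6 = 27.

27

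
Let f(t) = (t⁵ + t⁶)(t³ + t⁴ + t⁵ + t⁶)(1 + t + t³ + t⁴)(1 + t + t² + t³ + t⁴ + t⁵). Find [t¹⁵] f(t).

27

(t⁵ + t⁶) has coefficients 0,0,0,0,0,1,1 for degrees 0…6.
(t³ + t⁴ + t⁵ + t⁶) has coefficients 0,0,0,1,1,1,1,0,0,0,0,0,0,0,0,0 for degrees 0…15.
Multiplying by (1 + t + t³ + t⁴) gives running coefficients 0,0,0,1,2,2,3,3,2,2,1,0,0,0,0,0 for degrees 0…15.
Finally multiplying by (1 + t + t² + t³ + t⁴ + t⁵), the product of all factors after the first has coefficients 0,0,0,1,3,5,8,11,13,14,13,11,8,5,3,1 for degrees 0…15.
[t¹⁵] = 1·13 + 1·14 = 27.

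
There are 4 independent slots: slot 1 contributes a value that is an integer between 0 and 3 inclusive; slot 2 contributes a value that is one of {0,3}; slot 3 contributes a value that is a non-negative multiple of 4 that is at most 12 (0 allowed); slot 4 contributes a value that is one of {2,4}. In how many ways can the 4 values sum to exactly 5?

The generating function for the choices is (1 + x + x² + x³)·(1 + x³)·(1 + x⁴ + x⁸ + x¹²)·(x² + x⁴); the count is [x⁵].
(1 + x + x² + x³) has coefficients 1,1,1,1 for degrees 0…3.
(1 + x³) has coefficients 1,0,0,1,0,0 for degrees 0…5.
Multiplying by (1 + x⁴ + x⁸ + x¹²) gives running coefficients 1,0,0,1,1,0 for degrees 0…5.
Finally multiplying by (x² + x⁴), the product of all factors after the first has coefficients 0,0,1,0,1,1 for degrees 0…5.
[x⁵] = 1·1 + 1·1 + 1·0 + 1·1 = 3.

3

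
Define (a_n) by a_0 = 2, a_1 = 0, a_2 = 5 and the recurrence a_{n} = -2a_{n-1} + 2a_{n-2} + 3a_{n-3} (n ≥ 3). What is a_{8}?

413

The ordinary generating function has denominator 1 + 2y - 2y^2 - 3y^3.
Iterating the recurrence: a_0,…,a_{8} = 2, 0, 5, -4, 18, -29, 82, -168, 413.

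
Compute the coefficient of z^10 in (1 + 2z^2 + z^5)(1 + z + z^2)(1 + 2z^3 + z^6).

4

(1 + 2z^2 + z^5) has coefficients 1,0,2,0,0,1 for degrees 0…5.
(1 + z + z^2) has coefficients 1,1,1,0,0,0,0,0,0,0,0 for degrees 0…10.
Finally multiplying by (1 + 2z^3 + z^6), the product of all factors after the first has coefficients 1,1,1,2,2,2,1,1,1,0,0 for degrees 0…10.
[z^10] = 1·0 + 2·1 + 1·2 = 4.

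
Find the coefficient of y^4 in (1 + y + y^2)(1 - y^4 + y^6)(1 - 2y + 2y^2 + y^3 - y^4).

1

(1 + y + y^2) has coefficients 1,1,1 for degrees 0…2.
(1 - y^4 + y^6) has coefficients 1,0,0,0,-1 for degrees 0…4.
Finally multiplying by (1 - 2y + 2y^2 + y^3 - y^4), the product of all factors after the first has coefficients 1,-2,2,1,-2 for degrees 0…4.
[y^4] = 1·(-2) + 1·1 + 1·2 = 1.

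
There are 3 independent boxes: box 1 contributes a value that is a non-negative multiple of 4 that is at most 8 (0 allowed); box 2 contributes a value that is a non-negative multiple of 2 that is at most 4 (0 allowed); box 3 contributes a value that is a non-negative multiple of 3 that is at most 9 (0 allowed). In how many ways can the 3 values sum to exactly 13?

3

The generating function for the choices is (1 + y^4 + y^8)·(1 + y^2 + y^4)·(1 + y^3 + y^6 + y^9); the count is [y^13].
(1 + y^4 + y^8) has coefficients 1,0,0,0,1,0,0,0,1 for degrees 0…8.
(1 + y^2 + y^4) has coefficients 1,0,1,0,1,0,0,0,0,0,0,0,0,0 for degrees 0…13.
Finally multiplying by (1 + y^3 + y^6 + y^9), the product of all factors after the first has coefficients 1,0,1,1,1,1,1,1,1,1,1,1,0,1 for degrees 0…13.
[y^13] = 1·1 + 1·1 + 1·1 = 3.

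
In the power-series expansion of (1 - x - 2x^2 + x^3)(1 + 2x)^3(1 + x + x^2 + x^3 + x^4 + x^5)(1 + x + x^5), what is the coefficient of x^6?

-57

(1 - x - 2x^2 + x^3) has coefficients 1,-1,-2,1 for degrees 0…3.
(1 + 2x)^3 has coefficients 1,6,12,8,0,0,0 for degrees 0…6.
Multiplying by (1 + x + x^2 + x^3 + x^4 + x^5) gives running coefficients 1,7,19,27,27,27,26 for degrees 0…6.
Finally multiplying by (1 + x + x^5), the product of all factors after the first has coefficients 1,8,26,46,54,55,60 for degrees 0…6.
[x^6] = 1·60 − 1·55 − 2·54 + 1·46 = -57.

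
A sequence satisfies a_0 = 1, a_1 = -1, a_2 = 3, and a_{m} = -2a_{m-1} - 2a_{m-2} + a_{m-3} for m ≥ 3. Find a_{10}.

183

The ordinary generating function has denominator 1 + 2t + 2t^2 - t^3.
Iterating the recurrence: a_0,…,a_{10} = 1, -1, 3, -3, -1, 11, -23, 23, 11, -91, 183.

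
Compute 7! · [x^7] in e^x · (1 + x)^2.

57

The EGF product rule gives c_7 = Σ_{k_1+k_2=7} C(7; k_1,k_2) · ∏ g_i(k_i), where e^x gives (1)^k; (1+x)^2 gives the falling factorial (2)_k.
g_1(k) for k = 0…7: 1, 1, 1, 1, 1, 1, 1, 1.
g_2(k) for k = 0…7: 1, 2, 2, 0, 0, 0, 0, 0.
c_7 = Σ_k C(7,k)·g_1(k)·g_2(7−k) = 21·1·2 + 7·1·2 + 1·1·1 = 42 + 14 + 1 = 57.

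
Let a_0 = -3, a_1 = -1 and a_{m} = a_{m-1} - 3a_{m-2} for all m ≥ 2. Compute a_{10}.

The ordinary generating function has denominator 1 - y + 3y^2.
Iterating the recurrence: a_0,…,a_{10} = -3, -1, 8, 11, -13, -46, -7, 131, 152, -241, -697.

-697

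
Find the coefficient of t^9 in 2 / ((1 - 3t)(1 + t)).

29524

The denominator gives the recurrence a_n = 2a_(n−1) + 3a_(n−2) for n ≥ 2; the numerator fixes a_0 = 2, a_1 = 4.
Iterating: 2, 4, 14, 40, 122, 364, 1094, 3280, 9842, 29524, so a_9 = 29524.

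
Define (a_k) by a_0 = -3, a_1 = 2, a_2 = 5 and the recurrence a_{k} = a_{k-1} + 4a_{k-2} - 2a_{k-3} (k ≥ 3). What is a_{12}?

The ordinary generating function has denominator 1 - t - 4t^2 + 2t^3.
Iterating the recurrence: a_0,…,a_{12} = -3, 2, 5, 19, 35, 101, 203, 537, 1147, 2889, 6403, 15665, 35499.

35499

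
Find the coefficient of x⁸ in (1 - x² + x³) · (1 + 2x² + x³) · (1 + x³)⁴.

(1 - x² + x³) has coefficients 1,0,-1,1 for degrees 0…3.
(1 + 2x² + x³) has coefficients 1,0,2,1,0,0,0,0,0 for degrees 0…8.
Finally multiplying by (1 + x³)⁴, the product of all factors after the first has coefficients 1,0,2,5,0,8,10,0,12 for degrees 0…8.
[x⁸] = 1·12 − 1·10 + 1·8 = 10.

10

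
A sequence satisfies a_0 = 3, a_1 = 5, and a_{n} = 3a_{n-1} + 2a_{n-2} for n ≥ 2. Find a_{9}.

149489

The ordinary generating function has denominator 1 - 3y - 2y^2.
Iterating the recurrence: a_0,…,a_{9} = 3, 5, 21, 73, 261, 929, 3309, 11785, 41973, 149489.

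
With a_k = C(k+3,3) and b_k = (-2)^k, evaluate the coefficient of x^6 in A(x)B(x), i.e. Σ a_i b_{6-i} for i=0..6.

Write out a_i and b_{6-i} for i = 0,…,6 and sum the products.
Σ = 1·64 + 4·(-32) + 10·16 + 20·(-8) + 35·4 + 56·(-2) + 84·1 = 48.

48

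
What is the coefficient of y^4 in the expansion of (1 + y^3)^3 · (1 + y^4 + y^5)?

1

(1 + y^3)^3 has coefficients 1,0,0,3,0 for degrees 0…4.
(1 + y^4 + y^5) has coefficients 1,0,0,0,1 for degrees 0…4.
[y^4] = 1·1 + 3·0 = 1.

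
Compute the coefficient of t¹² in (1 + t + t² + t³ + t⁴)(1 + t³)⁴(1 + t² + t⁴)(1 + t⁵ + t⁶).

56

(1 + t + t² + t³ + t⁴) has coefficients 1,1,1,1,1 for degrees 0…4.
(1 + t³)⁴ has coefficients 1,0,0,4,0,0,6,0,0,4,0,0,1 for degrees 0…12.
Multiplying by (1 + t² + t⁴) gives running coefficients 1,0,1,4,1,4,6,4,6,4,6,4,1 for degrees 0…12.
Finally multiplying by (1 + t⁵ + t⁶), the product of all factors after the first has coefficients 1,0,1,4,1,5,7,5,11,9,11,14,11 for degrees 0…12.
[t¹²] = 1·11 + 1·14 + 1·11 + 1·9 + 1·11 = 56.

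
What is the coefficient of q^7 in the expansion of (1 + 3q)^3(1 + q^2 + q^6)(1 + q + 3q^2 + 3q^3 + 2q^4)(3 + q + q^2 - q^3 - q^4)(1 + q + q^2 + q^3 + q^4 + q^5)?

(1 + 3q)^3 has coefficients 1,9,27,27 for degrees 0…3.
(1 + q^2 + q^6) has coefficients 1,0,1,0,0,0,1,0 for degrees 0…7.
Multiplying by (1 + q + 3q^2 + 3q^3 + 2q^4) gives running coefficients 1,1,4,4,5,3,3,1 for degrees 0…7.
Multiplying by (3 + q + q^2 - q^3 - q^4) gives running coefficients 3,4,14,16,21,13,9,0 for degrees 0…7.
Finally multiplying by (1 + q + q^2 + q^3 + q^4 + q^5), the product of all factors after the first has coefficients 3,7,21,37,58,71,77,73 for degrees 0…7.
[q^7] = 1·73 + 9·77 + 27·71 + 27·58 = 4249.

4249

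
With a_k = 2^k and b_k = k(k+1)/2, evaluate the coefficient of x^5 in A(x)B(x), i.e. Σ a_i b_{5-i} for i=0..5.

Write out a_i and b_{5-i} for i = 0,…,5 and sum the products.
Σ = 1·15 + 2·10 + 4·6 + 8·3 + 16·1 + 32·0 = 99.

99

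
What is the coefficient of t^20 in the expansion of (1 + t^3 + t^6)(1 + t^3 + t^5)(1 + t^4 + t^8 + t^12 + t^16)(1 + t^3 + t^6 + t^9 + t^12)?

(1 + t^3 + t^6) has coefficients 1,0,0,1,0,0,1 for degrees 0…6.
(1 + t^3 + t^5) has coefficients 1,0,0,1,0,1,0,0,0,0,0,0,0,0,0,0,0,0,0,0,0 for degrees 0…20.
Multiplying by (1 + t^4 + t^8 + t^12 + t^16) gives running coefficients 1,0,0,1,1,1,0,1,1,1,0,1,1,1,0,1,1,1,0,1,0 for degrees 0…20.
Finally multiplying by (1 + t^3 + t^6 + t^9 + t^12), the product of all factors after the first has coefficients 1,0,0,2,1,1,2,2,2,3,2,3,4,3,3,4,4,4,3,4,3 for degrees 0…20.
[t^20] = 1·3 + 1·4 + 1·3 = 10.

10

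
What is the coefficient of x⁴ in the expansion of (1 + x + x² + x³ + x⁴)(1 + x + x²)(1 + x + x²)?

9

(1 + x + x² + x³ + x⁴) has coefficients 1,1,1,1,1 for degrees 0…4.
(1 + x + x²) has coefficients 1,1,1,0,0 for degrees 0…4.
Finally multiplying by (1 + x + x²), the product of all factors after the first has coefficients 1,2,3,2,1 for degrees 0…4.
[x⁴] = 1·1 + 1·2 + 1·3 + 1·2 + 1·1 = 9.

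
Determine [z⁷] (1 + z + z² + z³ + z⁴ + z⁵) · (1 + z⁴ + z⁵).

2

(1 + z + z² + z³ + z⁴ + z⁵) has coefficients 1,1,1,1,1,1 for degrees 0…5.
(1 + z⁴ + z⁵) has coefficients 1,0,0,0,1,1,0,0 for degrees 0…7.
[z⁷] = 1·0 + 1·0 + 1·1 + 1·1 + 1·0 + 1·0 = 2.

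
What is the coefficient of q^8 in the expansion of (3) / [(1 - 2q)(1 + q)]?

513

The denominator gives the recurrence a_n = a_(n−1) + 2a_(n−2) for n ≥ 3; the numerator fixes a_0 = 3, a_1 = 3, a_2 = 9.
Iterating: 3, 3, 9, 15, 33, 63, 129, 255, 513, so a_8 = 513.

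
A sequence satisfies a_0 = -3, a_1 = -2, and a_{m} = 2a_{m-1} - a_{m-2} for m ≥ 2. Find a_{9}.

The ordinary generating function has denominator 1 - 2y + y^2.
Iterating the recurrence: a_0,…,a_{9} = -3, -2, -1, 0, 1, 2, 3, 4, 5, 6.

6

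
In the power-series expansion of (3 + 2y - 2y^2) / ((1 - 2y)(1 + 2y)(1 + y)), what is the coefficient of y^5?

The denominator gives the recurrence a_n = −a_(n−1) + 4a_(n−2) + 4a_(n−3) for n ≥ 3; the numerator fixes a_0 = 3, a_1 = -1, a_2 = 11.
Iterating: 3, -1, 11, -3, 43, -11, so a_5 = -11.

-11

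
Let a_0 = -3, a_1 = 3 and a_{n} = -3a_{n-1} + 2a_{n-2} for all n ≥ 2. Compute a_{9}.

104763

The ordinary generating function has denominator 1 + 3q - 2q^2.
Iterating the recurrence: a_0,…,a_{9} = -3, 3, -15, 51, -183, 651, -2319, 8259, -29415, 104763.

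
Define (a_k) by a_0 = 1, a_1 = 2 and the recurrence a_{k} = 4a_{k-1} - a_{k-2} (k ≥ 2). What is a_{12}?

The ordinary generating function has denominator 1 - 4t + t^2.
Iterating the recurrence: a_0,…,a_{12} = 1, 2, 7, 26, 97, 362, 1351, 5042, 18817, 70226, 262087, 978122, 3650401.

3650401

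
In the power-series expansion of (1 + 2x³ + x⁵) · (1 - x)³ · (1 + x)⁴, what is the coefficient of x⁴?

(1 + 2x³ + x⁵) has coefficients 1,0,0,2,0 for degrees 0…4.
(1 - x)³ has coefficients 1,-3,3,-1,0 for degrees 0…4.
Finally multiplying by (1 + x)⁴, the product of all factors after the first has coefficients 1,1,-3,-3,3 for degrees 0…4.
[x⁴] = 1·3 + 2·1 = 5.

5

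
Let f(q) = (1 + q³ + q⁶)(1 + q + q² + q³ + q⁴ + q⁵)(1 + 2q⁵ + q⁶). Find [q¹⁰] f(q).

7

(1 + q³ + q⁶) has coefficients 1,0,0,1,0,0,1 for degrees 0…6.
(1 + q + q² + q³ + q⁴ + q⁵) has coefficients 1,1,1,1,1,1,0,0,0,0,0 for degrees 0…10.
Finally multiplying by (1 + 2q⁵ + q⁶), the product of all factors after the first has coefficients 1,1,1,1,1,3,3,3,3,3,3 for degrees 0…10.
[q¹⁰] = 1·3 + 1·3 + 1·1 = 7.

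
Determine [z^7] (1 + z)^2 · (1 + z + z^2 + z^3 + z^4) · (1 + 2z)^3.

(1 + z)^2 has coefficients 1,2,1 for degrees 0…2.
(1 + z + z^2 + z^3 + z^4) has coefficients 1,1,1,1,1,0,0,0 for degrees 0…7.
Finally multiplying by (1 + 2z)^3, the product of all factors after the first has coefficients 1,7,19,27,27,26,20,8 for degrees 0…7.
[z^7] = 1·8 + 2·20 + 1·26 = 74.

74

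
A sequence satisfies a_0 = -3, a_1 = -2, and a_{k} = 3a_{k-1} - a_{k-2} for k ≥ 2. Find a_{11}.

-15127

The ordinary generating function has denominator 1 - 3z + z^2.
Iterating the recurrence: a_0,…,a_{11} = -3, -2, -3, -7, -18, -47, -123, -322, -843, -2207, -5778, -15127.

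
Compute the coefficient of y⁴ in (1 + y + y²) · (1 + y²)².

(1 + y + y²) has coefficients 1,1,1 for degrees 0…2.
(1 + y²)² has coefficients 1,0,2,0,1 for degrees 0…4.
[y⁴] = 1·1 + 1·0 + 1·2 = 3.

3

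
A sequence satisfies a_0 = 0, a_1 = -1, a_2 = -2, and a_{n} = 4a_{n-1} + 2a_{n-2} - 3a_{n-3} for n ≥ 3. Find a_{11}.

The ordinary generating function has denominator 1 - 4y - 2y^2 + 3y^3.
Iterating the recurrence: a_0,…,a_{11} = 0, -1, -2, -10, -41, -178, -764, -3289, -14150, -60886, -261977, -1127230.

-1127230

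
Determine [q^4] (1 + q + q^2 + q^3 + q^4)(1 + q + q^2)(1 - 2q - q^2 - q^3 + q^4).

-7

(1 + q + q^2 + q^3 + q^4) has coefficients 1,1,1,1,1 for degrees 0…4.
(1 + q + q^2) has coefficients 1,1,1,0,0 for degrees 0…4.
Finally multiplying by (1 - 2q - q^2 - q^3 + q^4), the product of all factors after the first has coefficients 1,-1,-2,-4,-1 for degrees 0…4.
[q^4] = 1·(-1) + 1·(-4) + 1·(-2) + 1·(-1) + 1·1 = -7.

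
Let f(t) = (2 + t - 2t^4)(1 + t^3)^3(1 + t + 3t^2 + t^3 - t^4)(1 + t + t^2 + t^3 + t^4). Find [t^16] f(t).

-27

(2 + t - 2t^4) has coefficients 2,1,0,0,-2 for degrees 0…4.
(1 + t^3)^3 has coefficients 1,0,0,3,0,0,3,0,0,1,0,0,0,0,0,0,0 for degrees 0…16.
Multiplying by (1 + t + 3t^2 + t^3 - t^4) gives running coefficients 1,1,3,4,2,9,6,0,9,4,-2,3,1,-1,0,0,0 for degrees 0…16.
Finally multiplying by (1 + t + t^2 + t^3 + t^4), the product of all factors after the first has coefficients 1,2,5,9,11,19,24,21,26,28,17,14,15,5,1,3,0 for degrees 0…16.
[t^16] = 2·0 + 1·3 − 2·15 = -27.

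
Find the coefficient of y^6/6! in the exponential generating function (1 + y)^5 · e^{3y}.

The EGF product rule gives c_6 = Σ_{k_1+k_2=6} C(6; k_1,k_2) · ∏ g_i(k_i), where (1+y)^5 gives the falling factorial (5)_k; e^{3y} gives (3)^k.
g_1(k) for k = 0…6: 1, 5, 20, 60, 120, 120, 0.
g_2(k) for k = 0…6: 1, 3, 9, 27, 81, 243, 729.
c_6 = Σ_k C(6,k)·g_1(k)·g_2(6−k) = 1·1·729 + 6·5·243 + 15·20·81 + 20·60·27 + 15·120·9 + 6·120·3 = 729 + 7290 + 24300 + 32400 + 16200 + 2160 = 83079.

83079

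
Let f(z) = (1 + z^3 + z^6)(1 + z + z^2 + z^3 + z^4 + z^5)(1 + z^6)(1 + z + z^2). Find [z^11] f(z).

9

(1 + z^3 + z^6) has coefficients 1,0,0,1,0,0,1 for degrees 0…6.
(1 + z + z^2 + z^3 + z^4 + z^5) has coefficients 1,1,1,1,1,1,0,0,0,0,0,0 for degrees 0…11.
Multiplying by (1 + z^6) gives running coefficients 1,1,1,1,1,1,1,1,1,1,1,1 for degrees 0…11.
Finally multiplying by (1 + z + z^2), the product of all factors after the first has coefficients 1,2,3,3,3,3,3,3,3,3,3,3 for degrees 0…11.
[z^11] = 1·3 + 1·3 + 1·3 = 9.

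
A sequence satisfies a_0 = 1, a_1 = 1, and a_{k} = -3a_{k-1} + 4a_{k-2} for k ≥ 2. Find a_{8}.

1

The ordinary generating function has denominator 1 + 3z - 4z^2.
Iterating the recurrence: a_0,…,a_{8} = 1, 1, 1, 1, 1, 1, 1, 1, 1.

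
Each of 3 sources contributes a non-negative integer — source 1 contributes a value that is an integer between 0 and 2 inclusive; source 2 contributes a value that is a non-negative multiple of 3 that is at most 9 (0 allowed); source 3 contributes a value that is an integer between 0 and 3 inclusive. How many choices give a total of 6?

The generating function for the choices is (1 + t + t^2)·(1 + t^3 + t^6 + t^9)·(1 + t + t^2 + t^3); the count is [t^6].
(1 + t + t^2) has coefficients 1,1,1 for degrees 0…2.
(1 + t^3 + t^6 + t^9) has coefficients 1,0,0,1,0,0,1 for degrees 0…6.
Finally multiplying by (1 + t + t^2 + t^3), the product of all factors after the first has coefficients 1,1,1,2,1,1,2 for degrees 0…6.
[t^6] = 1·2 + 1·1 + 1·1 = 4.

4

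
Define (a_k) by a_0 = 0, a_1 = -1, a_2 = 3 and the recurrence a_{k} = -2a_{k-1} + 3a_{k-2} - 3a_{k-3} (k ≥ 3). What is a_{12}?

The ordinary generating function has denominator 1 + 2q - 3q^2 + 3q^3.
Iterating the recurrence: a_0,…,a_{12} = 0, -1, 3, -9, 30, -96, 309, -996, 3207, -10329, 33267, -107142, 345072.

345072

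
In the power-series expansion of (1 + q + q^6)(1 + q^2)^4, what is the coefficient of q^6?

(1 + q + q^6) has coefficients 1,1,0,0,0,0,1 for degrees 0…6.
(1 + q^2)^4 has coefficients 1,0,4,0,6,0,4 for degrees 0…6.
[q^6] = 1·4 + 1·0 + 1·1 = 5.

5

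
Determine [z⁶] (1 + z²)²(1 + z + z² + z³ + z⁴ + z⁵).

(1 + z²)² has coefficients 1,0,2,0,1 for degrees 0…4.
(1 + z + z² + z³ + z⁴ + z⁵) has coefficients 1,1,1,1,1,1,0 for degrees 0…6.
[z⁶] = 1·0 + 2·1 + 1·1 = 3.

3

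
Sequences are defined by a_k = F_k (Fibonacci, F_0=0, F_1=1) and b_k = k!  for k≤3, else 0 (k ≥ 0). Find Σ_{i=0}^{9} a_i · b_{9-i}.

Write out a_i and b_{9-i} for i = 0,…,9 and sum the products.
Σ = 0·0 + 1·0 + 1·0 + 2·0 + 3·0 + 5·0 + 8·6 + 13·2 + 21·1 + 34·1 = 129.

129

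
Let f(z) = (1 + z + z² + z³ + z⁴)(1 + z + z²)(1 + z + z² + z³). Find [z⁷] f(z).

6

(1 + z + z² + z³ + z⁴) has coefficients 1,1,1,1,1 for degrees 0…4.
(1 + z + z²) has coefficients 1,1,1,0,0,0,0,0 for degrees 0…7.
Finally multiplying by (1 + z + z² + z³), the product of all factors after the first has coefficients 1,2,3,3,2,1,0,0 for degrees 0…7.
[z⁷] = 1·0 + 1·0 + 1·1 + 1·2 + 1·3 = 6.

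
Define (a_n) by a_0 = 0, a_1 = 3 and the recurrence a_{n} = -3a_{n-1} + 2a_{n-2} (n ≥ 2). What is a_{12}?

-3030885

The ordinary generating function has denominator 1 + 3q - 2q^2.
Iterating the recurrence: a_0,…,a_{12} = 0, 3, -9, 33, -117, 417, -1485, 5289, -18837, 67089, -238941, 851001, -3030885.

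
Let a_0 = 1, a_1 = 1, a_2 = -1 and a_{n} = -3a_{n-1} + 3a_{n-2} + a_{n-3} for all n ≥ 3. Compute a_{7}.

The ordinary generating function has denominator 1 + 3t - 3t^2 - t^3.
Iterating the recurrence: a_0,…,a_{7} = 1, 1, -1, 7, -23, 89, -329, 1231.

1231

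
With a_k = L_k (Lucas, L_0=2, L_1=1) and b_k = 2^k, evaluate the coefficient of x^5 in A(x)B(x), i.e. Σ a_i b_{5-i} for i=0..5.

The convolution is the t^5 coefficient of A(t)B(t).
Σ = 2·32 + 1·16 + 3·8 + 4·4 + 7·2 + 11·1 = 145.

145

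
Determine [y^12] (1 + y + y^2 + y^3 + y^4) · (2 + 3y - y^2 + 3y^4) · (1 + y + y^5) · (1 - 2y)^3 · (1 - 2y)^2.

-105

(1 + y + y^2 + y^3 + y^4) has coefficients 1,1,1,1,1 for degrees 0…4.
(2 + 3y - y^2 + 3y^4) has coefficients 2,3,-1,0,3,0,0,0,0,0,0,0,0 for degrees 0…12.
Multiplying by (1 + y + y^5) gives running coefficients 2,5,2,-1,3,5,3,-1,0,3,0,0,0 for degrees 0…12.
Multiplying by (1 - 2y)^3 gives running coefficients 2,-7,-4,31,-7,-41,17,17,2,-33,-10,36,-24 for degrees 0…12.
Finally multiplying by (1 - 2y)^2, the product of all factors after the first has coefficients 2,-15,32,19,-147,111,153,-215,2,27,130,-56,-208 for degrees 0…12.
[y^12] = 1·(-208) + 1·(-56) + 1·130 + 1·27 + 1·2 = -105.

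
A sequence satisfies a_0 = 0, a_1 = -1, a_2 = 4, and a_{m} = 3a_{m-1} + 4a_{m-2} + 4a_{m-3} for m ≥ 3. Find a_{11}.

827788

The ordinary generating function has denominator 1 - 3x - 4x^2 - 4x^3.
Iterating the recurrence: a_0,…,a_{11} = 0, -1, 4, 8, 36, 156, 644, 2700, 11300, 47276, 197828, 827788.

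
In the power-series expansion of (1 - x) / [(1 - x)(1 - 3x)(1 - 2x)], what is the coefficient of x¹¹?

527345

The denominator gives the recurrence a_n = 6a_(n−1) − 11a_(n−2) + 6a_(n−3) for n ≥ 3; the numerator fixes a_0 = 1, a_1 = 5, a_2 = 19.
Iterating: 1, 5, 19, 65, 211, 665, 2059, 6305, 19171, 58025, 175099, 527345, so a_11 = 527345.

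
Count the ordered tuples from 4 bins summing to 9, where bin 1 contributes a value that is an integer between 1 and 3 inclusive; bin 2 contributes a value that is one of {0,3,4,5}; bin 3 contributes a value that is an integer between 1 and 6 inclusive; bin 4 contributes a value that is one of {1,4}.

14

The generating function for the choices is (x + x^2 + x^3)·(1 + x^3 + x^4 + x^5)·(x + x^2 + x^3 + x^4 + x^5 + x^6)·(x + x^4); the count is [x^9].
(x + x^2 + x^3) has coefficients 0,1,1,1 for degrees 0…3.
(1 + x^3 + x^4 + x^5) has coefficients 1,0,0,1,1,1,0,0,0,0 for degrees 0…9.
Multiplying by (x + x^2 + x^3 + x^4 + x^5 + x^6) gives running coefficients 0,1,1,1,2,3,4,3,3,3 for degrees 0…9.
Finally multiplying by (x + x^4), the product of all factors after the first has coefficients 0,0,1,1,1,3,4,5,5,6 for degrees 0…9.
[x^9] = 1·5 + 1·5 + 1·4 = 14.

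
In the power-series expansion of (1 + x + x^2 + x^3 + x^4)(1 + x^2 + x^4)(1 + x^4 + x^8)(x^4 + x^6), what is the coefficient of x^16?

(1 + x + x^2 + x^3 + x^4) has coefficients 1,1,1,1,1 for degrees 0…4.
(1 + x^2 + x^4) has coefficients 1,0,1,0,1,0,0,0,0,0,0,0,0,0,0,0,0 for degrees 0…16.
Multiplying by (1 + x^4 + x^8) gives running coefficients 1,0,1,0,2,0,1,0,2,0,1,0,1,0,0,0,0 for degrees 0…16.
Finally multiplying by (x^4 + x^6), the product of all factors after the first has coefficients 0,0,0,0,1,0,2,0,3,0,3,0,3,0,3,0,2 for degrees 0…16.
[x^16] = 1·2 + 1·0 + 1·3 + 1·0 + 1·3 = 8.

8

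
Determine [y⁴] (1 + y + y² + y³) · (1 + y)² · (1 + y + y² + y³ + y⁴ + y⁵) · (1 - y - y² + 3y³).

(1 + y + y² + y³) has coefficients 1,1,1,1 for degrees 0…3.
(1 + y)² has coefficients 1,2,1,0,0 for degrees 0…4.
Multiplying by (1 + y + y² + y³ + y⁴ + y⁵) gives running coefficients 1,3,4,4,4 for degrees 0…4.
Finally multiplying by (1 - y - y² + 3y³), the product of all factors after the first has coefficients 1,2,0,0,5 for degrees 0…4.
[y⁴] = 1·5 + 1·0 + 1·0 + 1·2 = 7.

7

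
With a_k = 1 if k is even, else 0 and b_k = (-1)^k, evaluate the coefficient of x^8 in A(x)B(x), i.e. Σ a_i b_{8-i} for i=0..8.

Write out a_i and b_{8-i} for i = 0,…,8 and sum the products.
Σ = 1·1 + 0·(-1) + 1·1 + 0·(-1) + 1·1 + 0·(-1) + 1·1 + 0·(-1) + 1·1 = 5.

5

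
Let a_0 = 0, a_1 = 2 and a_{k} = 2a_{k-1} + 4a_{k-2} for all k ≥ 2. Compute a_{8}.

The ordinary generating function has denominator 1 - 2x - 4x^2.
Iterating the recurrence: a_0,…,a_{8} = 0, 2, 4, 16, 48, 160, 512, 1664, 5376.

5376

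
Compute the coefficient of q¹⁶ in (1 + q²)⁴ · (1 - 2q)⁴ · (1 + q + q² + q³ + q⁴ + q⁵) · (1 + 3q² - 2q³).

(1 + q²)⁴ has coefficients 1,0,4,0,6,0,4,0,1 for degrees 0…8.
(1 - 2q)⁴ has coefficients 1,-8,24,-32,16,0,0,0,0,0,0,0,0,0,0,0,0 for degrees 0…16.
Multiplying by (1 + q + q² + q³ + q⁴ + q⁵) gives running coefficients 1,-7,17,-15,1,1,0,8,-16,16,0,0,0,0,0,0,0 for degrees 0…16.
Finally multiplying by (1 + 3q² - 2q³), the product of all factors after the first has coefficients 1,-7,20,-38,66,-78,33,9,-18,40,-64,80,-32,0,0,0,0 for degrees 0…16.
[q¹⁶] = 1·0 + 4·0 + 6·(-32) + 4·(-64) + 1·(-18) = -466.

-466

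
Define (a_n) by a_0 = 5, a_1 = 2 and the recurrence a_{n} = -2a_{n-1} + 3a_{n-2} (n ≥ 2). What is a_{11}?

-132856

The ordinary generating function has denominator 1 + 2t - 3t^2.
Iterating the recurrence: a_0,…,a_{11} = 5, 2, 11, -16, 65, -178, 551, -1636, 4925, -14758, 44291, -132856.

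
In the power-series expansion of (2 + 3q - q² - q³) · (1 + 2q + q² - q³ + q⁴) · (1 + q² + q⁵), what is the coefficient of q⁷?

(2 + 3q - q² - q³) has coefficients 2,3,-1,-1 for degrees 0…3.
(1 + 2q + q² - q³ + q⁴) has coefficients 1,2,1,-1,1,0,0,0 for degrees 0…7.
Finally multiplying by (1 + q² + q⁵), the product of all factors after the first has coefficients 1,2,2,1,2,0,3,1 for degrees 0…7.
[q⁷] = 2·1 + 3·3 − 1·0 − 1·2 = 9.

9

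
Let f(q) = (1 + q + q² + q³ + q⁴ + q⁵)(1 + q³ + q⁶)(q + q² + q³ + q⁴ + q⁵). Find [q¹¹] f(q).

(1 + q + q² + q³ + q⁴ + q⁵) has coefficients 1,1,1,1,1,1 for degrees 0…5.
(1 + q³ + q⁶) has coefficients 1,0,0,1,0,0,1,0,0,0,0,0 for degrees 0…11.
Finally multiplying by (q + q² + q³ + q⁴ + q⁵), the product of all factors after the first has coefficients 0,1,1,1,2,2,1,2,2,1,1,1 for degrees 0…11.
[q¹¹] = 1·1 + 1·1 + 1·1 + 1·2 + 1·2 + 1·1 = 8.

8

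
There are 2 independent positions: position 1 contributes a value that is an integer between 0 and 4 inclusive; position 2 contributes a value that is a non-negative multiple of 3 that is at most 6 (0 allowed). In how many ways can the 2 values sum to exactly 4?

The generating function for the choices is (1 + x + x² + x³ + x⁴)·(1 + x³ + x⁶); the count is [x⁴].
(1 + x + x² + x³ + x⁴) has coefficients 1,1,1,1,1 for degrees 0…4.
(1 + x³ + x⁶) has coefficients 1,0,0,1,0 for degrees 0…4.
[x⁴] = 1·0 + 1·1 + 1·0 + 1·0 + 1·1 = 2.

2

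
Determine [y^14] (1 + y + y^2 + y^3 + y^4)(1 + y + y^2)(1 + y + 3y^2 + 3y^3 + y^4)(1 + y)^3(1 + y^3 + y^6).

196

(1 + y + y^2 + y^3 + y^4) has coefficients 1,1,1,1,1 for degrees 0…4.
(1 + y + y^2) has coefficients 1,1,1,0,0,0,0,0,0,0,0,0,0,0,0 for degrees 0…14.
Multiplying by (1 + y + 3y^2 + 3y^3 + y^4) gives running coefficients 1,2,5,7,7,4,1,0,0,0,0,0,0,0,0 for degrees 0…14.
Multiplying by (1 + y)^3 gives running coefficients 1,5,14,29,45,51,41,22,7,1,0,0,0,0,0 for degrees 0…14.
Finally multiplying by (1 + y^3 + y^6), the product of all factors after the first has coefficients 1,5,14,30,50,65,71,72,72,71,67,58,42,22,7 for degrees 0…14.
[y^14] = 1·7 + 1·22 + 1·42 + 1·58 + 1·67 = 196.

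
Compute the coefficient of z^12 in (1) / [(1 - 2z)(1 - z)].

8191

The denominator gives the recurrence a_n = 3a_(n−1) − 2a_(n−2) for n ≥ 3; the numerator fixes a_0 = 1, a_1 = 3, a_2 = 7.
Iterating: 1, 3, 7, 15, 31, 63, 127, 255, 511, 1023, 2047, 4095, 8191, so a_12 = 8191.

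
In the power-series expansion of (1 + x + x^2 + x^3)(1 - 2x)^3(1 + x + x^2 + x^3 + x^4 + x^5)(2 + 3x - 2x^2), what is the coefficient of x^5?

4

(1 + x + x^2 + x^3) has coefficients 1,1,1,1 for degrees 0…3.
(1 - 2x)^3 has coefficients 1,-6,12,-8,0,0 for degrees 0…5.
Multiplying by (1 + x + x^2 + x^3 + x^4 + x^5) gives running coefficients 1,-5,7,-1,-1,-1 for degrees 0…5.
Finally multiplying by (2 + 3x - 2x^2), the product of all factors after the first has coefficients 2,-7,-3,29,-19,-3 for degrees 0…5.
[x^5] = 1·(-3) + 1·(-19) + 1·29 + 1·(-3) = 4.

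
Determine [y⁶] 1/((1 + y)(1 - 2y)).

The denominator gives the recurrence a_n = a_(n−1) + 2a_(n−2) for n ≥ 2; the numerator fixes a_0 = 1, a_1 = 1.
Iterating: 1, 1, 3, 5, 11, 21, 43, so a_6 = 43.

43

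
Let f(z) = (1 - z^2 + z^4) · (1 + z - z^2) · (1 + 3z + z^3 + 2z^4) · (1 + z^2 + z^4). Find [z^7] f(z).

-2

(1 - z^2 + z^4) has coefficients 1,0,-1,0,1 for degrees 0…4.
(1 + z - z^2) has coefficients 1,1,-1,0,0,0,0,0 for degrees 0…7.
Multiplying by (1 + 3z + z^3 + 2z^4) gives running coefficients 1,4,2,-2,3,1,-2,0 for degrees 0…7.
Finally multiplying by (1 + z^2 + z^4), the product of all factors after the first has coefficients 1,4,3,2,6,3,3,-1 for degrees 0…7.
[z^7] = 1·(-1) − 1·3 + 1·2 = -2.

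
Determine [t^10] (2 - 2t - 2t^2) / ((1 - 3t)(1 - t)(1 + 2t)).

The denominator gives the recurrence a_n = 2a_(n−1) + 5a_(n−2) − 6a_(n−3) for n ≥ 3; the numerator fixes a_0 = 2, a_1 = 2, a_2 = 12.
Iterating: 2, 2, 12, 22, 92, 222, 772, 2102, 6732, 19342, 59732, so a_10 = 59732.

59732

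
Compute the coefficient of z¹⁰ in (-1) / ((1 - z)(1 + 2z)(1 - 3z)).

-53417

The denominator gives the recurrence a_n = 2a_(n−1) + 5a_(n−2) − 6a_(n−3) for n ≥ 3; the numerator fixes a_0 = -1, a_1 = -2, a_2 = -9.
Iterating: -1, -2, -9, -22, -77, -210, -673, -1934, -5973, -17578, -53417, so a_10 = -53417.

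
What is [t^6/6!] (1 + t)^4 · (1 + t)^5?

The EGF product rule gives c_6 = Σ_{k_1+k_2=6} C(6; k_1,k_2) · ∏ g_i(k_i), where (1+t)^4 gives the falling factorial (4)_k; (1+t)^5 gives the falling factorial (5)_k.
g_1(k) for k = 0…6: 1, 4, 12, 24, 24, 0, 0.
g_2(k) for k = 0…6: 1, 5, 20, 60, 120, 120, 0.
c_6 = Σ_k C(6,k)·g_1(k)·g_2(6−k) = 6·4·120 + 15·12·120 + 20·24·60 + 15·24·20 = 2880 + 21600 + 28800 + 7200 = 60480.

60480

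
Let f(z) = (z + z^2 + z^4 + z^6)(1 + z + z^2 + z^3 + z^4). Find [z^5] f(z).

3

(z + z^2 + z^4 + z^6) has coefficients 0,1,1,0,1,0 for degrees 0…5.
(1 + z + z^2 + z^3 + z^4) has coefficients 1,1,1,1,1,0 for degrees 0…5.
[z^5] = 1·1 + 1·1 + 1·1 = 3.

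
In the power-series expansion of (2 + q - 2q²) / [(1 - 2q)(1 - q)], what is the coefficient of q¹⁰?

The denominator gives the recurrence a_n = 3a_(n−1) − 2a_(n−2) for n ≥ 3; the numerator fixes a_0 = 2, a_1 = 7, a_2 = 15.
Iterating: 2, 7, 15, 31, 63, 127, 255, 511, 1023, 2047, 4095, so a_10 = 4095.

4095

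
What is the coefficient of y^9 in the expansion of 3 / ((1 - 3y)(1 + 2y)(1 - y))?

52734

Partial fractions give a closed form: a_n = (27/10)·3^n + (4/5)·(-2)^n + (-1/2)·1^n.
At n = 9: a_9 = 52734.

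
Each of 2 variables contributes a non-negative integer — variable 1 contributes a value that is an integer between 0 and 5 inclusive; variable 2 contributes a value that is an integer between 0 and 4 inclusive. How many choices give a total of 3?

The generating function for the choices is (1 + z + z^2 + z^3 + z^4 + z^5)·(1 + z + z^2 + z^3 + z^4); the count is [z^3].
(1 + z + z^2 + z^3 + z^4 + z^5) has coefficients 1,1,1,1 for degrees 0…3.
(1 + z + z^2 + z^3 + z^4) has coefficients 1,1,1,1 for degrees 0…3.
[z^3] = 1·1 + 1·1 + 1·1 + 1·1 = 4.

4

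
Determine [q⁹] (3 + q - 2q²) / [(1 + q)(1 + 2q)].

The denominator gives the recurrence a_n = −3a_(n−1) − 2a_(n−2) for n ≥ 3; the numerator fixes a_0 = 3, a_1 = -8, a_2 = 16.
Iterating: 3, -8, 16, -32, 64, -128, 256, -512, 1024, -2048, so a_9 = -2048.

-2048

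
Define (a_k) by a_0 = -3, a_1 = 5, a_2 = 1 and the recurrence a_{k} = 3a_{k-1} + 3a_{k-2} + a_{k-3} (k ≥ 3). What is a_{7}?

3035

The ordinary generating function has denominator 1 - 3z - 3z^2 - z^3.
Iterating the recurrence: a_0,…,a_{7} = -3, 5, 1, 15, 53, 205, 789, 3035.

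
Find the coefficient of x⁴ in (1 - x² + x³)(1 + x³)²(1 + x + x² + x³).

(1 - x² + x³) has coefficients 1,0,-1,1 for degrees 0…3.
(1 + x³)² has coefficients 1,0,0,2,0 for degrees 0…4.
Finally multiplying by (1 + x + x² + x³), the product of all factors after the first has coefficients 1,1,1,3,2 for degrees 0…4.
[x⁴] = 1·2 − 1·1 + 1·1 = 2.

2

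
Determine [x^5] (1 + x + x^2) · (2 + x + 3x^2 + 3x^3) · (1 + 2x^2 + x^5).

19

(1 + x + x^2) has coefficients 1,1,1 for degrees 0…2.
(2 + x + 3x^2 + 3x^3) has coefficients 2,1,3,3,0,0 for degrees 0…5.
Finally multiplying by (1 + 2x^2 + x^5), the product of all factors after the first has coefficients 2,1,7,5,6,8 for degrees 0…5.
[x^5] = 1·8 + 1·6 + 1·5 = 19.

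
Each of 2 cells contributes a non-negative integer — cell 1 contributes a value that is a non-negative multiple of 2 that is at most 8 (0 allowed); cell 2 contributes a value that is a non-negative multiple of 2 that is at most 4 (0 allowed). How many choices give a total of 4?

The generating function for the choices is (1 + z² + z⁴ + z⁶ + z⁸)·(1 + z² + z⁴); the count is [z⁴].
(1 + z² + z⁴ + z⁶ + z⁸) has coefficients 1,0,1,0,1 for degrees 0…4.
(1 + z² + z⁴) has coefficients 1,0,1,0,1 for degrees 0…4.
[z⁴] = 1·1 + 1·1 + 1·1 = 3.

3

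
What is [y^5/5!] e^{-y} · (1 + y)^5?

-56

The EGF product rule gives c_5 = Σ_{k_1+k_2=5} C(5; k_1,k_2) · ∏ g_i(k_i), where e^{-y} gives (-1)^k; (1+y)^5 gives the falling factorial (5)_k.
g_1(k) for k = 0…5: 1, -1, 1, -1, 1, -1.
g_2(k) for k = 0…5: 1, 5, 20, 60, 120, 120.
c_5 = Σ_k C(5,k)·g_1(k)·g_2(5−k) = 1·1·120 + 5·(-1)·120 + 10·1·60 + 10·(-1)·20 + 5·1·5 + 1·(-1)·1 = 120 − 600 + 600 − 200 + 25 − 1 = -56.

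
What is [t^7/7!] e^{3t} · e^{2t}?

The EGF product rule gives c_7 = Σ_{k_1+k_2=7} C(7; k_1,k_2) · ∏ g_i(k_i), where e^{3t} gives (3)^k; e^{2t} gives (2)^k.
g_1(k) for k = 0…7: 1, 3, 9, 27, 81, 243, 729, 2187.
g_2(k) for k = 0…7: 1, 2, 4, 8, 16, 32, 64, 128.
c_7 = Σ_k C(7,k)·g_1(k)·g_2(7−k) = 1·1·128 + 7·3·64 + 21·9·32 + 35·27·16 + 35·81·8 + 21·243·4 + 7·729·2 + 1·2187·1 = 128 + 1344 + 6048 + 15120 + 22680 + 20412 + 10206 + 2187 = 78125.

78125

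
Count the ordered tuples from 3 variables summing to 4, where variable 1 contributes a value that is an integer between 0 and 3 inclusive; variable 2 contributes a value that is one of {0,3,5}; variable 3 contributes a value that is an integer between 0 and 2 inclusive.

4

The generating function for the choices is (1 + t + t^2 + t^3)·(1 + t^3 + t^5)·(1 + t + t^2); the count is [t^4].
(1 + t + t^2 + t^3) has coefficients 1,1,1,1 for degrees 0…3.
(1 + t^3 + t^5) has coefficients 1,0,0,1,0 for degrees 0…4.
Finally multiplying by (1 + t + t^2), the product of all factors after the first has coefficients 1,1,1,1,1 for degrees 0…4.
[t^4] = 1·1 + 1·1 + 1·1 + 1·1 = 4.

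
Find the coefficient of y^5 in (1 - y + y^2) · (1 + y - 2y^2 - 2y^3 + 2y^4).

-4

(1 - y + y^2) has coefficients 1,-1,1 for degrees 0…2.
(1 + y - 2y^2 - 2y^3 + 2y^4) has coefficients 1,1,-2,-2,2,0 for degrees 0…5.
[y^5] = 1·0 − 1·2 + 1·(-2) = -4.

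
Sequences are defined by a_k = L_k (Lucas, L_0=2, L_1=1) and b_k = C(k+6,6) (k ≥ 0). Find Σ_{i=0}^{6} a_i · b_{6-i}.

Write out a_i and b_{6-i} for i = 0,…,6 and sum the products.
Σ = 2·924 + 1·462 + 3·210 + 4·84 + 7·28 + 11·7 + 18·1 = 3567.

3567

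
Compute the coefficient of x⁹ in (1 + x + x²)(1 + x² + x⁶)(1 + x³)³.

7

(1 + x + x²) has coefficients 1,1,1 for degrees 0…2.
(1 + x² + x⁶) has coefficients 1,0,1,0,0,0,1,0,0,0 for degrees 0…9.
Finally multiplying by (1 + x³)³, the product of all factors after the first has coefficients 1,0,1,3,0,3,4,0,3,4 for degrees 0…9.
[x⁹] = 1·4 + 1·3 + 1·0 = 7.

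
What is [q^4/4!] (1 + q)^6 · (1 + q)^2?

1680

The EGF product rule gives c_4 = Σ_{k_1+k_2=4} C(4; k_1,k_2) · ∏ g_i(k_i), where (1+q)^6 gives the falling factorial (6)_k; (1+q)^2 gives the falling factorial (2)_k.
g_1(k) for k = 0…4: 1, 6, 30, 120, 360.
g_2(k) for k = 0…4: 1, 2, 2, 0, 0.
c_4 = Σ_k C(4,k)·g_1(k)·g_2(4−k) = 6·30·2 + 4·120·2 + 1·360·1 = 360 + 960 + 360 = 1680.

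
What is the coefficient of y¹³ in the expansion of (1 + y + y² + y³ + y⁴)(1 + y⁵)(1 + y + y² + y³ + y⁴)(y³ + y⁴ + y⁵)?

(1 + y + y² + y³ + y⁴) has coefficients 1,1,1,1,1 for degrees 0…4.
(1 + y⁵) has coefficients 1,0,0,0,0,1,0,0,0,0,0,0,0,0 for degrees 0…13.
Multiplying by (1 + y + y² + y³ + y⁴) gives running coefficients 1,1,1,1,1,1,1,1,1,1,0,0,0,0 for degrees 0…13.
Finally multiplying by (y³ + y⁴ + y⁵), the product of all factors after the first has coefficients 0,0,0,1,2,3,3,3,3,3,3,3,3,2 for degrees 0…13.
[y¹³] = 1·2 + 1·3 + 1·3 + 1·3 + 1·3 = 14.

14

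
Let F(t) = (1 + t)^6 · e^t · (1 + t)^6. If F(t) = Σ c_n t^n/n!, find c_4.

The EGF product rule gives c_4 = Σ_{k_1+k_2+k_3=4} C(4; k_1,k_2,k_3) · ∏ g_i(k_i), where (1+t)^6 gives the falling factorial (6)_k; e^t gives (1)^k; (1+t)^6 gives the falling factorial (6)_k.
g_1(k) for k = 0…4: 1, 6, 30, 120, 360.
g_2(k) for k = 0…4: 1, 1, 1, 1, 1.
g_3(k) for k = 0…4: 1, 6, 30, 120, 360.
First combine the last two factors: h(k) = Σ_j C(k,j)·g_2(j)·g_3(k−j) for k = 0…4: 1, 7, 43, 229, 1045.
c_4 = Σ_k C(4,k)·g_1(k)·h(4−k) = 1·1·1045 + 4·6·229 + 6·30·43 + 4·120·7 + 1·360·1 = 1045 + 5496 + 7740 + 3360 + 360 = 18001.

18001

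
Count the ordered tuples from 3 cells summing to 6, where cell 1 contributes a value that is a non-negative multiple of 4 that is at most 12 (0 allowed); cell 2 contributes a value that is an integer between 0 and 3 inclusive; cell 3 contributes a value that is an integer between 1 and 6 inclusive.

The generating function for the choices is (1 + y^4 + y^8 + y^12)·(1 + y + y^2 + y^3)·(y + y^2 + y^3 + y^4 + y^5 + y^6); the count is [y^6].
(1 + y^4 + y^8 + y^12) has coefficients 1,0,0,0,1,0,0 for degrees 0…6.
(1 + y + y^2 + y^3) has coefficients 1,1,1,1,0,0,0 for degrees 0…6.
Finally multiplying by (y + y^2 + y^3 + y^4 + y^5 + y^6), the product of all factors after the first has coefficients 0,1,2,3,4,4,4 for degrees 0…6.
[y^6] = 1·4 + 1·2 = 6.

6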